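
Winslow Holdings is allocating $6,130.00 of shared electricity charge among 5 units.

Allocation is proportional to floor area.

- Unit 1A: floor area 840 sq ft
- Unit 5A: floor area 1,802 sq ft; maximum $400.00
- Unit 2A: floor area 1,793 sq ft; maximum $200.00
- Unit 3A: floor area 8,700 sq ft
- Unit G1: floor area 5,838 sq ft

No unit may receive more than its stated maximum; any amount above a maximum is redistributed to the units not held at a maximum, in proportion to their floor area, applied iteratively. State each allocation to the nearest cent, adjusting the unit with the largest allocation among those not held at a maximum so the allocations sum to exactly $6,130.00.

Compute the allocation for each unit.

Floor area total: 18,973.
Unconstrained shares: Unit 1A 271.3962; Unit 5A 582.2095; Unit 2A 579.3016; Unit 3A 2,810.8892; Unit G1 1,886.2036.
Held at cap: Unit 5A ($400.00), Unit 2A ($200.00); balance $5,530.00 reallocated over remaining floor area 15,378.
Remaining shares: Unit 1A 302.0679 → $302.07; Unit 3A 3,128.5603 → $3,128.56; Unit G1 2,099.3718 → $2,099.37.

Unit 1A: $302.07 | Unit 5A: $400.00 | Unit 2A: $200.00 | Unit 3A: $3,128.56 | Unit G1: $2,099.37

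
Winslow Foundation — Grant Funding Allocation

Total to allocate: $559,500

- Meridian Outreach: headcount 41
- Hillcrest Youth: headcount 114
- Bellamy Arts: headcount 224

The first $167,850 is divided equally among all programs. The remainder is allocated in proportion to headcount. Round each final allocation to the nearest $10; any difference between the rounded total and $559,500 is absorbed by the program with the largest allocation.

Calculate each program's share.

Meridian Outreach: $98,320 | Hillcrest Youth: $173,760 | Bellamy Arts: $287,420

Equal tier: $167,850 ÷ 3 = $55,950 apiece.
Remainder $391,650 by headcount (total 379): Meridian Outreach 42,368.47 → $42,370; Hillcrest Youth 117,805.01 → $117,810; Bellamy Arts 231,476.52 → $231,480.
Rounding difference −$10 on remainder applied to Bellamy Arts.
Totals: Meridian Outreach $55,950 + $42,370 = $98,320; Hillcrest Youth $55,950 + $117,810 = $173,760; Bellamy Arts $55,950 + $231,470 = $287,420.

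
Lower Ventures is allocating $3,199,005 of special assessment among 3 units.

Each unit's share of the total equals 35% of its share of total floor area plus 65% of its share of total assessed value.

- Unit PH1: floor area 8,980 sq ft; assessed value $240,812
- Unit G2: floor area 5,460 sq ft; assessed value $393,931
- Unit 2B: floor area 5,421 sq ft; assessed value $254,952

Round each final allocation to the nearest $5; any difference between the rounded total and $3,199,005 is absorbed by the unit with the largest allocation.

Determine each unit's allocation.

Unit PH1: $1,069,055; Unit G2: $1,228,485; Unit 2B: $901,465

Totals — floor area 19,861, assessed value 889,695.
Combined weights (35% floor area + 65% assessed value): Unit PH1 0.3342; Unit G2 0.3840; Unit 2B 0.2818.
Pro-rata amounts: Unit PH1 1,069,056.48; Unit G2 1,228,481.15; Unit 2B 901,467.37.
Rounded to nearest $5: Unit PH1 $1,069,055; Unit G2 $1,228,480; Unit 2B $901,465. Sum = $3,199,000.
Difference $3,199,005 − $3,199,000 = +$5 applied to largest allocation (Unit G2): Unit G2 becomes $1,228,485.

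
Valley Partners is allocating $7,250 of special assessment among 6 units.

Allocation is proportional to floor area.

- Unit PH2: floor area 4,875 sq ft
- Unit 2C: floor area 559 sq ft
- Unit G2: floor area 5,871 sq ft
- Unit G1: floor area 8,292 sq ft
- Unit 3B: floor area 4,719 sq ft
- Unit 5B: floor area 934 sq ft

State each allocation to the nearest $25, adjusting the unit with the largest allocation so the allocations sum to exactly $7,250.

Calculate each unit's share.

Combined floor area = 25,250.
Pro-rata amounts: Unit PH2 4,875/25,250 × $7,250 = 1,399.75; Unit 2C 559/25,250 × $7,250 = 160.50; Unit G2 5,871/25,250 × $7,250 = 1,685.73; Unit G1 8,292/25,250 × $7,250 = 2,380.87; Unit 3B 4,719/25,250 × $7,250 = 1,354.96; Unit 5B 934/25,250 × $7,250 = 268.18.
After rounding ($25): Unit PH2 $1,400; Unit 2C $150; Unit G2 $1,675; Unit G1 $2,375; Unit 3B $1,350; Unit 5B $275. Sum = $7,225.
Difference $7,250 − $7,225 = +$25 applied to largest allocation (Unit G1): Unit G1 becomes $2,400.

Unit PH2: $1,400 · Unit 2C: $150 · Unit G2: $1,675 · Unit G1: $2,400 · Unit 3B: $1,350 · Unit 5B: $275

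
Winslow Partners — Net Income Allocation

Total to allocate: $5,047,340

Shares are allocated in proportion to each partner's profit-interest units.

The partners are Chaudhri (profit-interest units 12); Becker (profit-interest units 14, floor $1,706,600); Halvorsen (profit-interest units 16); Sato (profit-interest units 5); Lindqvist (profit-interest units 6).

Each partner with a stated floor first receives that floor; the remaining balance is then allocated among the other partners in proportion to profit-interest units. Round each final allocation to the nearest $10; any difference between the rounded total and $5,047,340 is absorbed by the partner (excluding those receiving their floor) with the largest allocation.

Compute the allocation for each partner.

Guaranteed amounts: Becker $1,706,600. Remaining pool $3,340,740.
Remaining pool split over remaining profit-interest units 39: Chaudhri 1,027,920.00 → $1,027,920; Halvorsen 1,370,560.00 → $1,370,560; Sato 428,300.00 → $428,300; Lindqvist 513,960.00 → $513,960.

Chaudhri: $1,027,920 | Becker: $1,706,600 | Halvorsen: $1,370,560 | Sato: $428,300 | Lindqvist: $513,960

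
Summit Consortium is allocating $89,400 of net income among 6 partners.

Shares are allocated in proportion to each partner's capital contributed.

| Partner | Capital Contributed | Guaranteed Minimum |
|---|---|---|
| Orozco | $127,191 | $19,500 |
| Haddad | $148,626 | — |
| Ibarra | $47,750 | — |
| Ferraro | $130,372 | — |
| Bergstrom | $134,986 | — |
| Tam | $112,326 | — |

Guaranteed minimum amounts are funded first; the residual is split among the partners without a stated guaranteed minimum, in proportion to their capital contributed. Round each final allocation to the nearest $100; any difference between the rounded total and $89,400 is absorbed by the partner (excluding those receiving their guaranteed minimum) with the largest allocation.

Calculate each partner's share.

Minimums first: Orozco $19,500. Balance $69,900.
Balance split over remaining capital contributed 574,060: Haddad 18,097.34 → $18,100; Ibarra 5,814.24 → $5,800; Ferraro 15,874.65 → $15,900; Bergstrom 16,436.47 → $16,400; Tam 13,677.29 → $13,700.

Orozco: $19,500; Haddad: $18,100; Ibarra: $5,800; Ferraro: $15,900; Bergstrom: $16,400; Tam: $13,700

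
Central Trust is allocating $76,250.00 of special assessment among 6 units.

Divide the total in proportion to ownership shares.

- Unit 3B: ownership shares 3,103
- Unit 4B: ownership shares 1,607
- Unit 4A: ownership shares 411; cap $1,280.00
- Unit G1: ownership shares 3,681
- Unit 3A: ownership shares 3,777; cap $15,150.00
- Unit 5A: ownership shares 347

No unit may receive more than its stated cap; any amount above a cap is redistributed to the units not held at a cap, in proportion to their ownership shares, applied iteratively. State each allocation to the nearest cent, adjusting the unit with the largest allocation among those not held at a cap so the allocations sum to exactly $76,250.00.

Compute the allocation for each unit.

Combined ownership shares = 12,926.
Pro-rata shares before constraints: Unit 3B 18,304.4832; Unit 4B 9,479.6341; Unit 4A 2,424.4739; Unit G1 21,714.0840; Unit 3A 22,280.3845; Unit 5A 2,046.9403.
Capped: Unit 4A ($1,280.00), Unit 3A ($15,150.00); balance $59,820.00 reallocated over remaining ownership shares 8,738.
Remaining shares: Unit 3B 21,243.0144 → $21,243.01; Unit 4B 11,001.4580 → $11,001.46; Unit G1 25,199.9794 → $25,199.98; Unit 5A 2,375.5482 → $2,375.55.

Unit 3B: $21,243.01; Unit 4B: $11,001.46; Unit 4A: $1,280.00; Unit G1: $25,199.98; Unit 3A: $15,150.00; Unit 5A: $2,375.55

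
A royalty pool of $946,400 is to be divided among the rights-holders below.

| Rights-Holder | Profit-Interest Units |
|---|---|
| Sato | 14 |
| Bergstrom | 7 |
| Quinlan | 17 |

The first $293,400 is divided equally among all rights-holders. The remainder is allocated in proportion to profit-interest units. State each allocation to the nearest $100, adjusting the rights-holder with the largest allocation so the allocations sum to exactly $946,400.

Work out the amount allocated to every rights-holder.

$293,400 shared equally gives $97,800 per rights-holder.
Remainder $653,000 by profit-interest units (total 38): Sato 240,578.95 → $240,600; Bergstrom 120,289.47 → $120,300; Quinlan 292,131.58 → $292,100.
Totals: Sato $97,800 + $240,600 = $338,400; Bergstrom $97,800 + $120,300 = $218,100; Quinlan $97,800 + $292,100 = $389,900.

Sato: $338,400; Bergstrom: $218,100; Quinlan: $389,900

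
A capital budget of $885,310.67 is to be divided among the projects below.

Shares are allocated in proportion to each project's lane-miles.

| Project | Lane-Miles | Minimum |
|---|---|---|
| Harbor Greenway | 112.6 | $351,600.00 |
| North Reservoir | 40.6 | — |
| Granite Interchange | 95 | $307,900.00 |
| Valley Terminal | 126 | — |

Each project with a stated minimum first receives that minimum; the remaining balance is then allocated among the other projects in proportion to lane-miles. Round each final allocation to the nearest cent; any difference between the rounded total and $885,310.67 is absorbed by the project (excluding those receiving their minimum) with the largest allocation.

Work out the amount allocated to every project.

Fund the minimums — Harbor Greenway $351,600.00; Granite Interchange $307,900.00. Remaining pool $225,810.67.
Remaining pool split over remaining lane-miles 166.6: North Reservoir 55,029.4910 → $55,029.49; Valley Terminal 170,781.1790 → $170,781.18.

Harbor Greenway: $351,600.00 · North Reservoir: $55,029.49 · Granite Interchange: $307,900.00 · Valley Terminal: $170,781.18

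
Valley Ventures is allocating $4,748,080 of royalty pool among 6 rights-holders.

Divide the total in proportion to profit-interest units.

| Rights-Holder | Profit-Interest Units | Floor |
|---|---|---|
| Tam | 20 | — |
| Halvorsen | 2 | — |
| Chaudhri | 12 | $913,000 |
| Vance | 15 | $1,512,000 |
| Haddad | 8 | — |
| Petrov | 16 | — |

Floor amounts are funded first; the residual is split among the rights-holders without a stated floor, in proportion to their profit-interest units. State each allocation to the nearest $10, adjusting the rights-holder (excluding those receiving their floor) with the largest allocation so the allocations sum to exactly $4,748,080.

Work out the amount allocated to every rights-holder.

Tam: $1,010,040; Halvorsen: $101,000; Chaudhri: $913,000; Vance: $1,512,000; Haddad: $404,010; Petrov: $808,030

Guaranteed amounts: Chaudhri $913,000; Vance $1,512,000. Remaining pool $2,323,080.
Remaining pool split over remaining profit-interest units 46: Tam 1,010,034.78 → $1,010,030; Halvorsen 101,003.48 → $101,000; Haddad 404,013.91 → $404,010; Petrov 808,027.83 → $808,030.
Rounding difference +$10 applied to Tam → $1,010,040.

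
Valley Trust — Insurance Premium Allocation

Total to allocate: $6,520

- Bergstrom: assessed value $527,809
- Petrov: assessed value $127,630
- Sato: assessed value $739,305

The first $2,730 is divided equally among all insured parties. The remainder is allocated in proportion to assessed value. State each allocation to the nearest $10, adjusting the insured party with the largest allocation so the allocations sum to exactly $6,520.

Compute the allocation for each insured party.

Bergstrom: $2,340 | Petrov: $1,260 | Sato: $2,920

Equal tier: $2,730 ÷ 3 = $910 apiece.
Remainder $3,790 by assessed value (total 1,394,744): Bergstrom 1,434.24 → $1,430; Petrov 346.81 → $350; Sato 2,008.95 → $2,010.
Totals: Bergstrom $910 + $1,430 = $2,340; Petrov $910 + $350 = $1,260; Sato $910 + $2,010 = $2,920.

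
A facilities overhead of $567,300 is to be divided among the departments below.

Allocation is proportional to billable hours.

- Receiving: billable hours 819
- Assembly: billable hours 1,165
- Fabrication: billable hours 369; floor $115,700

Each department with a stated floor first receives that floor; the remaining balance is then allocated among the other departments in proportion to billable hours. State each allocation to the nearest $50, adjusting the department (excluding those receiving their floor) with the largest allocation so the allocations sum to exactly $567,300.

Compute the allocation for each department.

Receiving: $186,400 | Assembly: $265,200 | Fabrication: $115,700

Minimums first: Fabrication $115,700. Remaining pool $451,600.
Remaining pool split over remaining billable hours 1,984: Receiving 186,421.57 → $186,400; Assembly 265,178.43 → $265,200.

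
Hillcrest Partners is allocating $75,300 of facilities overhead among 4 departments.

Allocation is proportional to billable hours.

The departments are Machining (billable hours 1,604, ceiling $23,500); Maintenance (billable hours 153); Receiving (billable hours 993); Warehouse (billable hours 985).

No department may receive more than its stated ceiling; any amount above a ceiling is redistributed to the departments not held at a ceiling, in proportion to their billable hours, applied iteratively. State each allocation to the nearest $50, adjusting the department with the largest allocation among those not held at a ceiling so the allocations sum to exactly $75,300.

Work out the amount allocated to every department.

Sum of billable hours: 3,735.
Unconstrained shares: Machining 32,337.67; Maintenance 3,084.58; Receiving 20,019.52; Warehouse 19,858.23.
Cap binds for Machining ($23,500); residual $51,800 reallocated over remaining billable hours 2,131.
Redistributed shares: Maintenance 3,719.10 → $3,700; Receiving 24,137.68 → $24,150; Warehouse 23,943.22 → $23,950.

Machining: $23,500 | Maintenance: $3,700 | Receiving: $24,150 | Warehouse: $23,950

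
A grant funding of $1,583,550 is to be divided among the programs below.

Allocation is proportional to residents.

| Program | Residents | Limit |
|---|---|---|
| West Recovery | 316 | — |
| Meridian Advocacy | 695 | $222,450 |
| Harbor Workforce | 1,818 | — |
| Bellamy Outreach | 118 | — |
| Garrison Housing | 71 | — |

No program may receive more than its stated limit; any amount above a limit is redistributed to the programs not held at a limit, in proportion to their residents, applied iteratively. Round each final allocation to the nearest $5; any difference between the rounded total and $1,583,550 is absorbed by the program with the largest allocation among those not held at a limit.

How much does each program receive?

Residents total: 3,018.
Unconstrained shares: West Recovery 165,805.77; Meridian Advocacy 364,667.74; Harbor Workforce 953,907.85; Bellamy Outreach 61,914.81; Garrison Housing 37,253.83.
Cap binds for Meridian Advocacy ($222,450); residual $1,361,100 reallocated over remaining residents 2,323.
Shares after redistribution: West Recovery 185,151.79 → $185,150; Harbor Workforce 1,065,208.70 → $1,065,210; Bellamy Outreach 69,138.96 → $69,140; Garrison Housing 41,600.56 → $41,600.

West Recovery: $185,150; Meridian Advocacy: $222,450; Harbor Workforce: $1,065,210; Bellamy Outreach: $69,140; Garrison Housing: $41,600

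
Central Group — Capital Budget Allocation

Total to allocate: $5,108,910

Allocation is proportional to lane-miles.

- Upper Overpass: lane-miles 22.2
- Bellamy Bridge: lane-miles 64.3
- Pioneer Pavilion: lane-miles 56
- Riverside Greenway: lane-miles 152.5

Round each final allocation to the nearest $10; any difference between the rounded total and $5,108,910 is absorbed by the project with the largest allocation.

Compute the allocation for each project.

Lane-miles total: 295.
Proportional shares: Upper Overpass 22.2/295 × $5,108,910 = 384,467.13; Bellamy Bridge 64.3/295 × $5,108,910 = 1,113,569.20; Pioneer Pavilion 56/295 × $5,108,910 = 969,826.98; Riverside Greenway 152.5/295 × $5,108,910 = 2,641,046.69.
Rounded to nearest $10: Upper Overpass $384,470; Bellamy Bridge $1,113,570; Pioneer Pavilion $969,830; Riverside Greenway $2,641,050. Sum = $5,108,920.
Difference $5,108,910 − $5,108,920 = −$10 applied to largest allocation (Riverside Greenway): Riverside Greenway becomes $2,641,040.

Upper Overpass: $384,470; Bellamy Bridge: $1,113,570; Pioneer Pavilion: $969,830; Riverside Greenway: $2,641,040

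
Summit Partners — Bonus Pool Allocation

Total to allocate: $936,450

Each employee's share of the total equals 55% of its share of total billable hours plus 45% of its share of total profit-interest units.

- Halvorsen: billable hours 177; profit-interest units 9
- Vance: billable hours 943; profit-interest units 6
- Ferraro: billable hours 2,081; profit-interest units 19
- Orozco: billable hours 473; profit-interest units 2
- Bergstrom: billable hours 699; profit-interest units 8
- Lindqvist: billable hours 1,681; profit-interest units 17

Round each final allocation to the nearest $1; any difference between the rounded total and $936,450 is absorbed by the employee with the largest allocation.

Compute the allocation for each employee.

Halvorsen: $77,233 | Vance: $121,676 | Ferraro: $308,298 | Orozco: $54,057 | Bergstrom: $114,734 | Lindqvist: $260,452

Totals — billable hours 6,054, profit-interest units 61.
Combined weights (55% billable hours + 45% profit-interest units): Halvorsen 0.0825; Vance 0.1299; Ferraro 0.3292; Orozco 0.0577; Bergstrom 0.1225; Lindqvist 0.2781.
Proportional shares: Halvorsen 77,232.52; Vance 121,675.69; Ferraro 308,298.78; Orozco 54,057.22; Bergstrom 114,733.72; Lindqvist 260,452.07.
At nearest $1: Halvorsen $77,233; Vance $121,676; Ferraro $308,299; Orozco $54,057; Bergstrom $114,734; Lindqvist $260,452. Sum = $936,451.
Difference $936,450 − $936,451 = −$1 applied to largest allocation (Ferraro): Ferraro becomes $308,298.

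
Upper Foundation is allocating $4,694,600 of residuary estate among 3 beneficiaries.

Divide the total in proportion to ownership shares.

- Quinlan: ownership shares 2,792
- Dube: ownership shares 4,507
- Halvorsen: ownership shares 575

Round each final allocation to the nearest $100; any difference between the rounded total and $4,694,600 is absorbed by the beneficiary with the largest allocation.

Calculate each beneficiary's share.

Total ownership shares = 7,874.
Unrounded shares: Quinlan 2,792/7,874 × $4,694,600 = 1,664,633.38; Dube 4,507/7,874 × $4,694,600 = 2,687,142.77; Halvorsen 575/7,874 × $4,694,600 = 342,823.85.
At nearest $100: Quinlan $1,664,600; Dube $2,687,100; Halvorsen $342,800. Sum = $4,694,500.
Difference $4,694,600 − $4,694,500 = +$100 applied to largest allocation (Dube): Dube becomes $2,687,200.

Quinlan: $1,664,600 | Dube: $2,687,200 | Halvorsen: $342,800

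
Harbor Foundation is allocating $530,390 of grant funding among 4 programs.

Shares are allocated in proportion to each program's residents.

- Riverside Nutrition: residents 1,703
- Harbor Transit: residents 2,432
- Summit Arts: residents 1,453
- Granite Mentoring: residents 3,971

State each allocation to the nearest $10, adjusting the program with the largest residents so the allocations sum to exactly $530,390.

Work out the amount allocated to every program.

Sum of residents: 9,559.
Raw shares: Riverside Nutrition 1,703/9,559 × $530,390 = 94,492.54; Harbor Transit 2,432/9,559 × $530,390 = 134,941.78; Summit Arts 1,453/9,559 × $530,390 = 80,621.06; Granite Mentoring 3,971/9,559 × $530,390 = 220,334.63.
At nearest $10: Riverside Nutrition $94,490; Harbor Transit $134,940; Summit Arts $80,620; Granite Mentoring $220,330. Sum = $530,380.
Difference $530,390 − $530,380 = +$10 applied to largest residents (Granite Mentoring): Granite Mentoring becomes $220,340.

Riverside Nutrition: $94,490 · Harbor Transit: $134,940 · Summit Arts: $80,620 · Granite Mentoring: $220,340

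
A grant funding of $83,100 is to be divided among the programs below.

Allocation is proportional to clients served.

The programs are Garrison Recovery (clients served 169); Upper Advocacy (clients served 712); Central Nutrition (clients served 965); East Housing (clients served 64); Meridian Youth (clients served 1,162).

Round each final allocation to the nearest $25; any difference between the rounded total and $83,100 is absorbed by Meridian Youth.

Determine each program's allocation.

Garrison Recovery: $4,575 · Upper Advocacy: $19,250 · Central Nutrition: $26,100 · East Housing: $1,725 · Meridian Youth: $31,450

Sum of clients served: 3,072.
Proportional shares: Garrison Recovery 169/3,072 × $83,100 = 4,571.58; Upper Advocacy 712/3,072 × $83,100 = 19,260.16; Central Nutrition 965/3,072 × $83,100 = 26,104.00; East Housing 64/3,072 × $83,100 = 1,731.25; Meridian Youth 1,162/3,072 × $83,100 = 31,433.01.
After rounding ($25): Garrison Recovery $4,575; Upper Advocacy $19,250; Central Nutrition $26,100; East Housing $1,725; Meridian Youth $31,425. Sum = $83,075.
Difference $83,100 − $83,075 = +$25 applied to Meridian Youth: Meridian Youth becomes $31,450.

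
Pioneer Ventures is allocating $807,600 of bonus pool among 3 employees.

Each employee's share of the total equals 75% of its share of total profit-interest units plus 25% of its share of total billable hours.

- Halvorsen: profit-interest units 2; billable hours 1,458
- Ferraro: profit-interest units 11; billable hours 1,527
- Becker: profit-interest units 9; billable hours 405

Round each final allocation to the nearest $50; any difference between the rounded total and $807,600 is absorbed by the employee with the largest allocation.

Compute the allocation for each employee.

Halvorsen: $141,900 | Ferraro: $393,800 | Becker: $271,900

Totals — profit-interest units 22, billable hours 3,390.
Composite weights (75% profit-interest units + 25% billable hours): Halvorsen 0.1757; Ferraro 0.4876; Becker 0.3367.
Proportional shares: Halvorsen 141,898.50; Ferraro 393,794.34; Becker 271,907.16.
Rounded to nearest $50: Halvorsen $141,900; Ferraro $393,800; Becker $271,900. Sum = $807,600.
Sum already equals the total — no adjustment.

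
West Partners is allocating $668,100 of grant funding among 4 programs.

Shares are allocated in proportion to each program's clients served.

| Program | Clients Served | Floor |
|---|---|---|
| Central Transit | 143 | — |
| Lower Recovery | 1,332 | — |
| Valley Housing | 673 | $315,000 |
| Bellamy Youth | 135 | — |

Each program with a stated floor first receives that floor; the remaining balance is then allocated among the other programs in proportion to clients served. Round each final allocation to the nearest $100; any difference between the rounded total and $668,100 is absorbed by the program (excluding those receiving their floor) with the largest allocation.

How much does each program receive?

Central Transit: $31,400 · Lower Recovery: $292,100 · Valley Housing: $315,000 · Bellamy Youth: $29,600

Guaranteed amounts: Valley Housing $315,000. Balance $353,100.
Balance split over remaining clients served 1,610: Central Transit 31,362.30 → $31,400; Lower Recovery 292,129.94 → $292,100; Bellamy Youth 29,607.76 → $29,600.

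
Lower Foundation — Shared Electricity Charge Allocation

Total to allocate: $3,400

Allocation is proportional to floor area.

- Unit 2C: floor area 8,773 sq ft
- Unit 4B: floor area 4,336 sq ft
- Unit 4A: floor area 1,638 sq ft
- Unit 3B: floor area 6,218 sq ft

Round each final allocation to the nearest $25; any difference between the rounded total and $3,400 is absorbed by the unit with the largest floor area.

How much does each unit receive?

Unit 2C: $1,425 · Unit 4B: $700 · Unit 4A: $275 · Unit 3B: $1,000

Combined floor area = 8,773 + 4,336 + 1,638 + 6,218 = 20,965.
Raw shares: Unit 2C 1,422.76; Unit 4B 703.19; Unit 4A 265.64; Unit 3B 1,008.40.
After rounding ($25): Unit 2C $1,425; Unit 4B $700; Unit 4A $275; Unit 3B $1,000. Sum = $3,400.
Sum already equals the total — no adjustment.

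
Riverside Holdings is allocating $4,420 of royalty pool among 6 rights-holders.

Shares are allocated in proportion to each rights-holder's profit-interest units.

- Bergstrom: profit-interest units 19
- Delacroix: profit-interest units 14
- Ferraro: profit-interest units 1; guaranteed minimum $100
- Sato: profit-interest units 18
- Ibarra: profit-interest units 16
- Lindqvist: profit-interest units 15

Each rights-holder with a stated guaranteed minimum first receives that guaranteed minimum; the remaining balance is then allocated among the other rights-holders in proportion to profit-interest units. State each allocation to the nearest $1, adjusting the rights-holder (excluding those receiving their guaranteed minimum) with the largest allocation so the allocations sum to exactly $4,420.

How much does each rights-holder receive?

Bergstrom: $1,001 | Delacroix: $738 | Ferraro: $100 | Sato: $948 | Ibarra: $843 | Lindqvist: $790

Minimums first: Ferraro $100. Balance $4,320.
Balance split over remaining profit-interest units 82: Bergstrom 1,000.98 → $1,001; Delacroix 737.56 → $738; Sato 948.29 → $948; Ibarra 842.93 → $843; Lindqvist 790.24 → $790.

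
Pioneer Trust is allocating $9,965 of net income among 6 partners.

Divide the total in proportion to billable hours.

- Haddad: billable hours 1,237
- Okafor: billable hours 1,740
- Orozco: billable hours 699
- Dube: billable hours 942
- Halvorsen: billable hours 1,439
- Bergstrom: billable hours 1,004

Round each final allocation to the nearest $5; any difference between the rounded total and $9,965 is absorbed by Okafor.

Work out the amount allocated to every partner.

Haddad: $1,745 · Okafor: $2,460 · Orozco: $985 · Dube: $1,330 · Halvorsen: $2,030 · Bergstrom: $1,415

Sum of billable hours: 7,061.
Unrounded shares: Haddad 1,237/7,061 × $9,965 = 1,745.74; Okafor 1,740/7,061 × $9,965 = 2,455.62; Orozco 699/7,061 × $9,965 = 986.48; Dube 942/7,061 × $9,965 = 1,329.42; Halvorsen 1,439/7,061 × $9,965 = 2,030.82; Bergstrom 1,004/7,061 × $9,965 = 1,416.92.
After rounding ($5): Haddad $1,745; Okafor $2,455; Orozco $985; Dube $1,330; Halvorsen $2,030; Bergstrom $1,415. Sum = $9,960.
Difference $9,965 − $9,960 = +$5 applied to Okafor: Okafor becomes $2,460.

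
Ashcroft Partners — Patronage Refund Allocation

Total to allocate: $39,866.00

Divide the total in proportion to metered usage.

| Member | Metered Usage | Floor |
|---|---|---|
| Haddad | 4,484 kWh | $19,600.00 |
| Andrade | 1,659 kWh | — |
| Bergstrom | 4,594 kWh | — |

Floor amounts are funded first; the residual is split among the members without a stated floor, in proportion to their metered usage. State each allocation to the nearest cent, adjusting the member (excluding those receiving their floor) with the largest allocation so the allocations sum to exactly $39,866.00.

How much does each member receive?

Guaranteed amounts: Haddad $19,600.00. Balance $20,266.00.
Balance split over remaining metered usage 6,253: Andrade 5,376.8262 → $5,376.83; Bergstrom 14,889.1738 → $14,889.17.

Haddad: $19,600.00 | Andrade: $5,376.83 | Bergstrom: $14,889.17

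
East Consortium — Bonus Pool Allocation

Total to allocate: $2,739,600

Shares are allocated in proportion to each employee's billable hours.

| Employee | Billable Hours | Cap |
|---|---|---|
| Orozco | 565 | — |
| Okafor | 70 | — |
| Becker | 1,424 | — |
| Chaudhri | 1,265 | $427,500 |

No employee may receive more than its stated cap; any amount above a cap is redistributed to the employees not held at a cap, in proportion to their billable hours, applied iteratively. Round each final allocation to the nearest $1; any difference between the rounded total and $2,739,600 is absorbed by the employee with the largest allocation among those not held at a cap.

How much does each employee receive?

Total billable hours = 3,324.
Pro-rata shares before constraints: Orozco 465,666.06; Okafor 57,693.14; Becker 1,173,643.32; Chaudhri 1,042,597.47.
Capped: Chaudhri ($427,500); remaining pool $2,312,100 reallocated over remaining billable hours 2,059.
Shares after redistribution: Orozco 634,451.92 → $634,452; Okafor 78,604.66 → $78,605; Becker 1,599,043.42 → $1,599,043.

Orozco: $634,452 · Okafor: $78,605 · Becker: $1,599,043 · Chaudhri: $427,500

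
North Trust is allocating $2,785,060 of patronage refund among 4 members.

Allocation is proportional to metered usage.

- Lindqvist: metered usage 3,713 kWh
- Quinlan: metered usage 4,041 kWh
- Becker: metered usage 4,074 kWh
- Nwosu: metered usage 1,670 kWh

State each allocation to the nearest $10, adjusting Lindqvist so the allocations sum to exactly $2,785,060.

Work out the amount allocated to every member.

Total metered usage = 13,498.
Unrounded shares: Lindqvist 3,713/13,498 × $2,785,060 = 766,108.15; Quinlan 4,041/13,498 × $2,785,060 = 833,784.82; Becker 4,074/13,498 × $2,785,060 = 840,593.75; Nwosu 1,670/13,498 × $2,785,060 = 344,573.28.
Rounded to nearest $10: Lindqvist $766,110; Quinlan $833,780; Becker $840,590; Nwosu $344,570. Sum = $2,785,050.
Difference $2,785,060 − $2,785,050 = +$10 applied to Lindqvist: Lindqvist becomes $766,120.

Lindqvist: $766,120; Quinlan: $833,780; Becker: $840,590; Nwosu: $344,570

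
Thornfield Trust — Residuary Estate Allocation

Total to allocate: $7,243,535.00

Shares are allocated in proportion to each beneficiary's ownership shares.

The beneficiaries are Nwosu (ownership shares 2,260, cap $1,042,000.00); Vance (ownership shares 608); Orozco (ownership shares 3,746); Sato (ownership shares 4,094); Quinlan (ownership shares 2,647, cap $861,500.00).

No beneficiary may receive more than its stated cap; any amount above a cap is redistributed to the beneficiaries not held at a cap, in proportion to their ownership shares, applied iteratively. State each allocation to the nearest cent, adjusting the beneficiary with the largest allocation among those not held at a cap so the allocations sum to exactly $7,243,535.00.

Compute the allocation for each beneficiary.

Total ownership shares = 13,355.
Pro-rata shares before constraints: Nwosu 1,225,787.2782; Vance 329,769.3209; Orozco 2,031,769.5328; Sato 2,220,519.0782; Quinlan 1,435,689.7900.
Held at cap: Nwosu ($1,042,000.00), Quinlan ($861,500.00); balance $5,340,035.00 reallocated over remaining ownership shares 8,448.
Shares after redistribution: Vance 384,320.7008 → $384,320.70; Orozco 2,367,870.6333 → $2,367,870.63; Sato 2,587,843.6660 → $2,587,843.67.

Nwosu: $1,042,000.00; Vance: $384,320.70; Orozco: $2,367,870.63; Sato: $2,587,843.67; Quinlan: $861,500.00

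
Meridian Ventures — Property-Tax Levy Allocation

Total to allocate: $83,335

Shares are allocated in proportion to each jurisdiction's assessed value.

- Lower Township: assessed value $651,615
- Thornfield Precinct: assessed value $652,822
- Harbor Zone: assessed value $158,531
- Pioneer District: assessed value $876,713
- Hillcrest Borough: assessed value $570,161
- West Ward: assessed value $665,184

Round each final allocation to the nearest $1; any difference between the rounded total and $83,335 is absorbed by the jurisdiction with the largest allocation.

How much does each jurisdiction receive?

Total assessed value = 3,575,026.
Raw shares: Lower Township 651,615/3,575,026 × $83,335 = 15,189.35; Thornfield Precinct 652,822/3,575,026 × $83,335 = 15,217.49; Harbor Zone 158,531/3,575,026 × $83,335 = 3,695.41; Pioneer District 876,713/3,575,026 × $83,335 = 20,436.46; Hillcrest Borough 570,161/3,575,026 × $83,335 = 13,290.64; West Ward 665,184/3,575,026 × $83,335 = 15,505.65.
Rounded to nearest $1: Lower Township $15,189; Thornfield Precinct $15,217; Harbor Zone $3,695; Pioneer District $20,436; Hillcrest Borough $13,291; West Ward $15,506. Sum = $83,334.
Difference $83,335 − $83,334 = +$1 applied to largest allocation (Pioneer District): Pioneer District becomes $20,437.

Lower Township: $15,189 | Thornfield Precinct: $15,217 | Harbor Zone: $3,695 | Pioneer District: $20,437 | Hillcrest Borough: $13,291 | West Ward: $15,506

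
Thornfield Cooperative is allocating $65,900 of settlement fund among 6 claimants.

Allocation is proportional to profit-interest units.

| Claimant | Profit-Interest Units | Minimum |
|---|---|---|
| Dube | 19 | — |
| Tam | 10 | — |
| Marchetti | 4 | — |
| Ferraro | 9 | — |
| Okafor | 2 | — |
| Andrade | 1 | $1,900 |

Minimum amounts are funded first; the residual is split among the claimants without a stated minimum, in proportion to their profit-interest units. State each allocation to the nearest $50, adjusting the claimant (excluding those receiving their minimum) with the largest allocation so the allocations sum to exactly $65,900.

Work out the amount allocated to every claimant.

Dube: $27,650 | Tam: $14,550 | Marchetti: $5,800 | Ferraro: $13,100 | Okafor: $2,900 | Andrade: $1,900

Minimums first: Andrade $1,900. Remaining pool $64,000.
Remaining pool split over remaining profit-interest units 44: Dube 27,636.36 → $27,650; Tam 14,545.45 → $14,550; Marchetti 5,818.18 → $5,800; Ferraro 13,090.91 → $13,100; Okafor 2,909.09 → $2,900.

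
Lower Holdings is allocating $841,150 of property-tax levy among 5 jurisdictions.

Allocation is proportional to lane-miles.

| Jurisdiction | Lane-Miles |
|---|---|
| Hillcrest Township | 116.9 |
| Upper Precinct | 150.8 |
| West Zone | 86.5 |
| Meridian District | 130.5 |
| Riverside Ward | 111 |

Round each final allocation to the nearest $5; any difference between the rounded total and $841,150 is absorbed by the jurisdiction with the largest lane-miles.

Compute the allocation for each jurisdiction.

Total lane-miles = 595.7.
Proportional shares: Hillcrest Township 116.9/595.7 × $841,150 = 165,067.04; Upper Precinct 150.8/595.7 × $841,150 = 212,935.07; West Zone 86.5/595.7 × $841,150 = 122,141.14; Meridian District 130.5/595.7 × $841,150 = 184,270.73; Riverside Ward 111/595.7 × $841,150 = 156,736.02.
After rounding ($5): Hillcrest Township $165,065; Upper Precinct $212,935; West Zone $122,140; Meridian District $184,270; Riverside Ward $156,735. Sum = $841,145.
Difference $841,150 − $841,145 = +$5 applied to largest lane-miles (Upper Precinct): Upper Precinct becomes $212,940.

Hillcrest Township: $165,065 | Upper Precinct: $212,940 | West Zone: $122,140 | Meridian District: $184,270 | Riverside Ward: $156,735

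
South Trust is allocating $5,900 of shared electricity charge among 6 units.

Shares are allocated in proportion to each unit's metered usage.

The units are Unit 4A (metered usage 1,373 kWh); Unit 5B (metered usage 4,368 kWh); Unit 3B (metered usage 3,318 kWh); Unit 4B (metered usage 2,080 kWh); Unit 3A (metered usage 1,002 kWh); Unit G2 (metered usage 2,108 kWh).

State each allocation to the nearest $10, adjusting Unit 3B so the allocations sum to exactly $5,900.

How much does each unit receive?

Total metered usage = 14,249.
Unrounded shares: Unit 4A 1,373/14,249 × $5,900 = 568.51; Unit 5B 4,368/14,249 × $5,900 = 1,808.63; Unit 3B 3,318/14,249 × $5,900 = 1,373.86; Unit 4B 2,080/14,249 × $5,900 = 861.25; Unit 3A 1,002/14,249 × $5,900 = 414.89; Unit G2 2,108/14,249 × $5,900 = 872.85.
At nearest $10: Unit 4A $570; Unit 5B $1,810; Unit 3B $1,370; Unit 4B $860; Unit 3A $410; Unit G2 $870. Sum = $5,890.
Difference $5,900 − $5,890 = +$10 applied to Unit 3B: Unit 3B becomes $1,380.

Unit 4A: $570 | Unit 5B: $1,810 | Unit 3B: $1,380 | Unit 4B: $860 | Unit 3A: $410 | Unit G2: $870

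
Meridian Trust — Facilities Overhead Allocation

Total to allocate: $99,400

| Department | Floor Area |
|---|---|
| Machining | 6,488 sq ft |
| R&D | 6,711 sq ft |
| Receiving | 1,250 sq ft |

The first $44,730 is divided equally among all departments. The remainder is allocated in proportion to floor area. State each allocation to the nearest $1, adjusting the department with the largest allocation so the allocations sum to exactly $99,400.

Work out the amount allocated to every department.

Equal tier: $44,730 ÷ 3 = $14,910 apiece.
Remainder $54,670 by floor area (total 14,449): Machining 24,548.34 → $24,548; R&D 25,392.09 → $25,392; Receiving 4,729.57 → $4,730.
Totals: Machining $14,910 + $24,548 = $39,458; R&D $14,910 + $25,392 = $40,302; Receiving $14,910 + $4,730 = $19,640.

Machining: $39,458; R&D: $40,302; Receiving: $19,640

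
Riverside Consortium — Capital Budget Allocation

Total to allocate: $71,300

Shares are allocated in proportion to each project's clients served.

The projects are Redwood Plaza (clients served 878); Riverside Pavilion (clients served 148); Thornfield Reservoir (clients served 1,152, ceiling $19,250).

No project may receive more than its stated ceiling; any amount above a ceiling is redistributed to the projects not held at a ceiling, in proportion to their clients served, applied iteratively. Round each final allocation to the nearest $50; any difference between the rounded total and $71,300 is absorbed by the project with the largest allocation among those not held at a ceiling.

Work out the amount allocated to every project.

Clients served total: 2,178.
Pro-rata shares before constraints: Redwood Plaza 28,742.61; Riverside Pavilion 4,845.00; Thornfield Reservoir 37,712.40.
Held at cap: Thornfield Reservoir ($19,250); remaining pool $52,050 reallocated over remaining clients served 1,026.
Shares after redistribution: Redwood Plaza 44,541.81 → $44,550; Riverside Pavilion 7,508.19 → $7,500.

Redwood Plaza: $44,550 · Riverside Pavilion: $7,500 · Thornfield Reservoir: $19,250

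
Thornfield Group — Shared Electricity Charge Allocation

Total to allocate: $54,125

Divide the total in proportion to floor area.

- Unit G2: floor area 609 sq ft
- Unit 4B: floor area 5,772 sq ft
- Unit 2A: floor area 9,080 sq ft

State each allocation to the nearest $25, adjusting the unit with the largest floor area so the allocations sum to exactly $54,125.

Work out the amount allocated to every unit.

Unit G2: $2,125; Unit 4B: $20,200; Unit 2A: $31,800

Total floor area = 15,461.
Pro-rata amounts: Unit G2 609/15,461 × $54,125 = 2,131.95; Unit 4B 5,772/15,461 × $54,125 = 20,206.29; Unit 2A 9,080/15,461 × $54,125 = 31,786.75.
Rounded to nearest $25: Unit G2 $2,125; Unit 4B $20,200; Unit 2A $31,775. Sum = $54,100.
Difference $54,125 − $54,100 = +$25 applied to largest floor area (Unit 2A): Unit 2A becomes $31,800.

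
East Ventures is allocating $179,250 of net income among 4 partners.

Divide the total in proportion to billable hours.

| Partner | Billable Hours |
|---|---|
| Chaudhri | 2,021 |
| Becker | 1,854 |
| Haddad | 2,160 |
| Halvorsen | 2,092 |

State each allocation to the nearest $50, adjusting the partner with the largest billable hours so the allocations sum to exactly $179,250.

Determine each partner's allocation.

Chaudhri: $44,600 | Becker: $40,900 | Haddad: $47,600 | Halvorsen: $46,150

Sum of billable hours: 8,127.
Pro-rata amounts: Chaudhri 2,021/8,127 × $179,250 = 44,575.40; Becker 1,854/8,127 × $179,250 = 40,892.03; Haddad 2,160/8,127 × $179,250 = 47,641.20; Halvorsen 2,092/8,127 × $179,250 = 46,141.38.
At nearest $50: Chaudhri $44,600; Becker $40,900; Haddad $47,650; Halvorsen $46,150. Sum = $179,300.
Difference $179,250 − $179,300 = −$50 applied to largest billable hours (Haddad): Haddad becomes $47,600.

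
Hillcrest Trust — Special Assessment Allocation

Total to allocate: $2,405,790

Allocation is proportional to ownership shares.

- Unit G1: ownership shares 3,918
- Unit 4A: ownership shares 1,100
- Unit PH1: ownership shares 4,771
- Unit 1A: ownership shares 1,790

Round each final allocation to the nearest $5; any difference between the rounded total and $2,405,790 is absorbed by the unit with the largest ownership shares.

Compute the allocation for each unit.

Sum of ownership shares: 3,918 + 1,100 + 4,771 + 1,790 = 11,579.
Raw shares: Unit G1 814,050.02; Unit 4A 228,549.01; Unit PH1 991,279.39; Unit 1A 371,911.57.
Rounded to nearest $5: Unit G1 $814,050; Unit 4A $228,550; Unit PH1 $991,280; Unit 1A $371,910. Sum = $2,405,790.
No rounding difference to absorb.

Unit G1: $814,050 · Unit 4A: $228,550 · Unit PH1: $991,280 · Unit 1A: $371,910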